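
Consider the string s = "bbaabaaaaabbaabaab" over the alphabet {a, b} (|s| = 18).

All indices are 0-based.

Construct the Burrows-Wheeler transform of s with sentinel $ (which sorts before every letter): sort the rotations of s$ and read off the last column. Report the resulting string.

bbaabbbaaaaaaaabb$a

rank  rotation             last
    0  $bbaabaaaaabbaabaab  b
    1  aaaaabbaabaab$bbaab  b
    2  aaaabbaabaab$bbaaba  a
    3  aaabbaabaab$bbaabaa  a
    4  aab$bbaabaaaaabbaab  b
    5  aabaaaaabbaabaab$bb  b
    6  aabaab$bbaabaaaaabb  b
    7  aabbaabaab$bbaabaaa  a
    8  ab$bbaabaaaaabbaaba  a
    9  abaaaaabbaabaab$bba  a
   10  abaab$bbaabaaaaabba  a
   11  abbaabaab$bbaabaaaa  a
   12  b$bbaabaaaaabbaabaa  a
   13  baaaaabbaabaab$bbaa  a
   14  baab$bbaabaaaaabbaa  a
   15  baabaaaaabbaabaab$b  b
   16  baabaab$bbaabaaaaab  b
   17  bbaabaaaaabbaabaab$  $
   18  bbaabaab$bbaabaaaaa  a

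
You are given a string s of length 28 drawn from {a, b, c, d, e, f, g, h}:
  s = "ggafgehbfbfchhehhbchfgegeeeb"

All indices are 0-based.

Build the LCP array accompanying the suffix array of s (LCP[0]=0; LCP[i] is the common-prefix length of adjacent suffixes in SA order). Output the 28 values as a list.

[0, 0, 1, 1, 2, 0, 2, 0, 1, 2, 1, 1, 2, 0, 1, 1, 3, 0, 1, 2, 2, 1, 0, 2, 1, 1, 1, 2]

rank→(start, suffix):
  0 → (2, 'afgehbfbfchhehhbchfgegeeeb')
  1 → (27, 'b')
  2 → (17, 'bchfgegeeeb')
  3 → (7, 'bfbfchhehhbchfgegeeeb')
  4 → (9, 'bfchhehhbchfgegeeeb')
  5 → (18, 'chfgegeeeb')
  6 → (11, 'chhehhbchfgegeeeb')
  7 → (26, 'eb')
  8 → (25, 'eeb')
  9 → (24, 'eeeb')
  10 → (22, 'egeeeb')
  11 → (5, 'ehbfbfchhehhbchfgegeeeb')
  12 → (14, 'ehhbchfgegeeeb')
  13 → (8, 'fbfchhehhbchfgegeeeb')
  14 → (10, 'fchhehhbchfgegeeeb')
  15 → (20, 'fgegeeeb')
  16 → (3, 'fgehbfbfchhehhbchfgegeeeb')
  17 → (1, 'gafgehbfbfchhehhbchfgegeeeb')
  18 → (23, 'geeeb')
  19 → (21, 'gegeeeb')
  20 → (4, 'gehbfbfchhehhbchfgegeeeb')
  21 → (0, 'ggafgehbfbfchhehhbchfgegeeeb')
  22 → (16, 'hbchfgegeeeb')
  23 → (6, 'hbfbfchhehhbchfgegeeeb')
  24 → (13, 'hehhbchfgegeeeb')
  25 → (19, 'hfgegeeeb')
  26 → (15, 'hhbchfgegeeeb')
  27 → (12, 'hhehhbchfgegeeeb')

SA = [2, 27, 17, 7, 9, 18, 11, 26, 25, 24, 22, 5, 14, 8, 10, 20, 3, 1, 23, 21, 4, 0, 16, 6, 13, 19, 15, 12]
rank  pair      lcp
   1  s[2:],s[27:]  0  ''
   2  s[27:],s[17:]  1  'b'
   3  s[17:],s[7:]  1  'b'
   4  s[7:],s[9:]  2  'bf'
   5  s[9:],s[18:]  0  ''
   6  s[18:],s[11:]  2  'ch'
   7  s[11:],s[26:]  0  ''
   8  s[26:],s[25:]  1  'e'
   9  s[25:],s[24:]  2  'ee'
  10  s[24:],s[22:]  1  'e'
  11  s[22:],s[5:]  1  'e'
  12  s[5:],s[14:]  2  'eh'
  13  s[14:],s[8:]  0  ''
  14  s[8:],s[10:]  1  'f'
  15  s[10:],s[20:]  1  'f'
  16  s[20:],s[3:]  3  'fge'
  17  s[3:],s[1:]  0  ''
  18  s[1:],s[23:]  1  'g'
  19  s[23:],s[21:]  2  'ge'
  20  s[21:],s[4:]  2  'ge'
  21  s[4:],s[0:]  1  'g'
  22  s[0:],s[16:]  0  ''
  23  s[16:],s[6:]  2  'hb'
  24  s[6:],s[13:]  1  'h'
  25  s[13:],s[19:]  1  'h'
  26  s[19:],s[15:]  1  'h'
  27  s[15:],s[12:]  2  'hh'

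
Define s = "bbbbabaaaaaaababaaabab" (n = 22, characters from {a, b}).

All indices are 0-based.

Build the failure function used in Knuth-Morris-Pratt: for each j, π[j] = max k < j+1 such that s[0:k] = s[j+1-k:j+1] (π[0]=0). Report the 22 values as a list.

π[0] = 0
j=1 s[j]='b': π[1]=1 (border 'b')
j=2 s[j]='b': π[2]=2 (border 'bb')
j=3 s[j]='b': π[3]=3 (border 'bbb')
j=4 s[j]='a': k: 3→2→1→0; π[4]=0 (border '')
j=5 s[j]='b': π[5]=1 (border 'b')
j=6 s[j]='a': k: 1→0; π[6]=0 (border '')
j=7 s[j]='a': π[7]=0 (border '')
j=8 s[j]='a': π[8]=0 (border '')
j=9 s[j]='a': π[9]=0 (border '')
j=10 s[j]='a': π[10]=0 (border '')
j=11 s[j]='a': π[11]=0 (border '')
j=12 s[j]='a': π[12]=0 (border '')
j=13 s[j]='b': π[13]=1 (border 'b')
j=14 s[j]='a': k: 1→0; π[14]=0 (border '')
j=15 s[j]='b': π[15]=1 (border 'b')
j=16 s[j]='a': k: 1→0; π[16]=0 (border '')
j=17 s[j]='a': π[17]=0 (border '')
j=18 s[j]='a': π[18]=0 (border '')
j=19 s[j]='b': π[19]=1 (border 'b')
j=20 s[j]='a': k: 1→0; π[20]=0 (border '')
j=21 s[j]='b': π[21]=1 (border 'b')

[0, 1, 2, 3, 0, 1, 0, 0, 0, 0, 0, 0, 0, 1, 0, 1, 0, 0, 0, 1, 0, 1]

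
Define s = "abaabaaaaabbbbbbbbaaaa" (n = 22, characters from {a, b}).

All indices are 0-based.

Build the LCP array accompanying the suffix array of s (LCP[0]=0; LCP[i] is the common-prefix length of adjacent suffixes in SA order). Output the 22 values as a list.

sorted suffixes:
  #0 SA[0]=21  'a'
  #1 SA[1]=20  'aa'
  #2 SA[2]=19  'aaa'
  #3 SA[3]=18  'aaaa'
  #4 SA[4]=5  'aaaaabbbbbbbbaaaa'
  #5 SA[5]=6  'aaaabbbbbbbbaaaa'
  #6 SA[6]=7  'aaabbbbbbbbaaaa'
  #7 SA[7]=2  'aabaaaaabbbbbbbbaaaa'
  #8 SA[8]=8  'aabbbbbbbbaaaa'
  #9 SA[9]=3  'abaaaaabbbbbbbbaaaa'
  #10 SA[10]=0  'abaabaaaaabbbbbbbbaaaa'
  #11 SA[11]=9  'abbbbbbbbaaaa'
  #12 SA[12]=17  'baaaa'
  #13 SA[13]=4  'baaaaabbbbbbbbaaaa'
  #14 SA[14]=1  'baabaaaaabbbbbbbbaaaa'
  #15 SA[15]=16  'bbaaaa'
  #16 SA[16]=15  'bbbaaaa'
  #17 SA[17]=14  'bbbbaaaa'
  #18 SA[18]=13  'bbbbbaaaa'
  #19 SA[19]=12  'bbbbbbaaaa'
  #20 SA[20]=11  'bbbbbbbaaaa'
  #21 SA[21]=10  'bbbbbbbbaaaa'

SA = [21, 20, 19, 18, 5, 6, 7, 2, 8, 3, 0, 9, 17, 4, 1, 16, 15, 14, 13, 12, 11, 10]
rank  pair      lcp
   1  s[21:],s[20:]  1  'a'
   2  s[20:],s[19:]  2  'aa'
   3  s[19:],s[18:]  3  'aaa'
   4  s[18:],s[5:]  4  'aaaa'
   5  s[5:],s[6:]  4  'aaaa'
   6  s[6:],s[7:]  3  'aaa'
   7  s[7:],s[2:]  2  'aa'
   8  s[2:],s[8:]  3  'aab'
   9  s[8:],s[3:]  1  'a'
  10  s[3:],s[0:]  4  'abaa'
  11  s[0:],s[9:]  2  'ab'
  12  s[9:],s[17:]  0  ''
  13  s[17:],s[4:]  5  'baaaa'
  14  s[4:],s[1:]  3  'baa'
  15  s[1:],s[16:]  1  'b'
  16  s[16:],s[15:]  2  'bb'
  17  s[15:],s[14:]  3  'bbb'
  18  s[14:],s[13:]  4  'bbbb'
  19  s[13:],s[12:]  5  'bbbbb'
  20  s[12:],s[11:]  6  'bbbbbb'
  21  s[11:],s[10:]  7  'bbbbbbb'

[0, 1, 2, 3, 4, 4, 3, 2, 3, 1, 4, 2, 0, 5, 3, 1, 2, 3, 4, 5, 6, 7]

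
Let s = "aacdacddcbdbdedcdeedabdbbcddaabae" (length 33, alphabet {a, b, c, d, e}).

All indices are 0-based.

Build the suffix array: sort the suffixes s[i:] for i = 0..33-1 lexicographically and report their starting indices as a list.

[28, 0, 29, 20, 1, 4, 31, 30, 23, 24, 21, 9, 11, 8, 2, 25, 5, 15, 27, 19, 3, 22, 10, 7, 14, 26, 6, 12, 16, 32, 18, 13, 17]

rank | idx | suffix
   0 |  28 | aabae
   1 |   0 | aacdacddcbdbdedcdeedabdbbcddaabae
   2 |  29 | abae
   3 |  20 | abdbbcddaabae
   4 |   1 | acdacddcbdbdedcdeedabdbbcddaabae
   5 |   4 | acddcbdbdedcdeedabdbbcddaabae
   6 |  31 | ae
   7 |  30 | bae
   8 |  23 | bbcddaabae
   9 |  24 | bcddaabae
  10 |  21 | bdbbcddaabae
  11 |   9 | bdbdedcdeedabdbbcddaabae
  12 |  11 | bdedcdeedabdbbcddaabae
  13 |   8 | cbdbdedcdeedabdbbcddaabae
  14 |   2 | cdacddcbdbdedcdeedabdbbcddaabae
  15 |  25 | cddaabae
  16 |   5 | cddcbdbdedcdeedabdbbcddaabae
  17 |  15 | cdeedabdbbcddaabae
  18 |  27 | daabae
  19 |  19 | dabdbbcddaabae
  20 |   3 | dacddcbdbdedcdeedabdbbcddaabae
  21 |  22 | dbbcddaabae
  22 |  10 | dbdedcdeedabdbbcddaabae
  23 |   7 | dcbdbdedcdeedabdbbcddaabae
  24 |  14 | dcdeedabdbbcddaabae
  25 |  26 | ddaabae
  26 |   6 | ddcbdbdedcdeedabdbbcddaabae
  27 |  12 | dedcdeedabdbbcddaabae
  28 |  16 | deedabdbbcddaabae
  29 |  32 | e
  30 |  18 | edabdbbcddaabae
  31 |  13 | edcdeedabdbbcddaabae
  32 |  17 | eedabdbbcddaabae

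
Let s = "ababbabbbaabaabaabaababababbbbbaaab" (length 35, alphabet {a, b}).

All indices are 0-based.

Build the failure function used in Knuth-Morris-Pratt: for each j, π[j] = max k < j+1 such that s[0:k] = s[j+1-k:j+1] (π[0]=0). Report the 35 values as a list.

[0, 0, 1, 2, 0, 1, 2, 0, 0, 1, 1, 2, 3, 1, 2, 3, 1, 2, 3, 1, 2, 3, 4, 3, 4, 3, 4, 5, 0, 0, 0, 1, 1, 1, 2]

π[0] = 0
j=1 s[j]='b': π[1]=0 (border '')
j=2 s[j]='a': π[2]=1 (border 'a')
j=3 s[j]='b': π[3]=2 (border 'ab')
j=4 s[j]='b': k: 2→0; π[4]=0 (border '')
j=5 s[j]='a': π[5]=1 (border 'a')
j=6 s[j]='b': π[6]=2 (border 'ab')
j=7 s[j]='b': k: 2→0; π[7]=0 (border '')
j=8 s[j]='b': π[8]=0 (border '')
j=9 s[j]='a': π[9]=1 (border 'a')
j=10 s[j]='a': k: 1→0; π[10]=1 (border 'a')
j=11 s[j]='b': π[11]=2 (border 'ab')
j=12 s[j]='a': π[12]=3 (border 'aba')
j=13 s[j]='a': k: 3→1→0; π[13]=1 (border 'a')
j=14 s[j]='b': π[14]=2 (border 'ab')
j=15 s[j]='a': π[15]=3 (border 'aba')
j=16 s[j]='a': k: 3→1→0; π[16]=1 (border 'a')
j=17 s[j]='b': π[17]=2 (border 'ab')
j=18 s[j]='a': π[18]=3 (border 'aba')
j=19 s[j]='a': k: 3→1→0; π[19]=1 (border 'a')
j=20 s[j]='b': π[20]=2 (border 'ab')
j=21 s[j]='a': π[21]=3 (border 'aba')
j=22 s[j]='b': π[22]=4 (border 'abab')
j=23 s[j]='a': k: 4→2; π[23]=3 (border 'aba')
j=24 s[j]='b': π[24]=4 (border 'abab')
j=25 s[j]='a': k: 4→2; π[25]=3 (border 'aba')
j=26 s[j]='b': π[26]=4 (border 'abab')
j=27 s[j]='b': π[27]=5 (border 'ababb')
j=28 s[j]='b': k: 5→0; π[28]=0 (border '')
j=29 s[j]='b': π[29]=0 (border '')
j=30 s[j]='b': π[30]=0 (border '')
j=31 s[j]='a': π[31]=1 (border 'a')
j=32 s[j]='a': k: 1→0; π[32]=1 (border 'a')
j=33 s[j]='a': k: 1→0; π[33]=1 (border 'a')
j=34 s[j]='b': π[34]=2 (border 'ab')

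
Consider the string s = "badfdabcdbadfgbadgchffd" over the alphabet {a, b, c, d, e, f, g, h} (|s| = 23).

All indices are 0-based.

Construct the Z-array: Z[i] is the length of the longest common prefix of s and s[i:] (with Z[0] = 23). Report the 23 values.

Z[0]=23
i=1: i≥r, start 0; Z[1]=0
i=2: i≥r, start 0; Z[2]=0
i=3: i≥r, start 0; Z[3]=0
i=4: i≥r, start 0; Z[4]=0
i=5: i≥r, start 0; Z[5]=0
i=6: i≥r, start 0; Z[6]=1 scan→box=[6,7)
i=7: i≥r, start 0; Z[7]=0
i=8: i≥r, start 0; Z[8]=0
i=9: i≥r, start 0; Z[9]=4 scan→box=[9,13)
i=10: min(r-i=3, Z[1]=0)=0; Z[10]=0
i=11: min(r-i=2, Z[2]=0)=0; Z[11]=0
i=12: min(r-i=1, Z[3]=0)=0; Z[12]=0
i=13: i≥r, start 0; Z[13]=0
i=14: i≥r, start 0; Z[14]=3 scan→box=[14,17)
i=15: min(r-i=2, Z[1]=0)=0; Z[15]=0
i=16: min(r-i=1, Z[2]=0)=0; Z[16]=0
i=17: i≥r, start 0; Z[17]=0
i=18: i≥r, start 0; Z[18]=0
i=19: i≥r, start 0; Z[19]=0
i=20: i≥r, start 0; Z[20]=0
i=21: i≥r, start 0; Z[21]=0
i=22: i≥r, start 0; Z[22]=0

[23, 0, 0, 0, 0, 0, 1, 0, 0, 4, 0, 0, 0, 0, 3, 0, 0, 0, 0, 0, 0, 0, 0]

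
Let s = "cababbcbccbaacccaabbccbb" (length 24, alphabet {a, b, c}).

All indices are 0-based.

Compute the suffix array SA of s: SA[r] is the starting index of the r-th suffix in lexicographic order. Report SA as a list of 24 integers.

[16, 11, 1, 3, 17, 12, 23, 10, 2, 22, 4, 18, 5, 7, 19, 15, 0, 9, 21, 6, 14, 8, 20, 13]

sorted suffixes:
  #0 SA[0]=16  'aabbccbb'
  #1 SA[1]=11  'aacccaabbccbb'
  #2 SA[2]=1  'ababbcbccbaacccaabbccbb'
  #3 SA[3]=3  'abbcbccbaacccaabbccbb'
  #4 SA[4]=17  'abbccbb'
  #5 SA[5]=12  'acccaabbccbb'
  #6 SA[6]=23  'b'
  #7 SA[7]=10  'baacccaabbccbb'
  #8 SA[8]=2  'babbcbccbaacccaabbccbb'
  #9 SA[9]=22  'bb'
  #10 SA[10]=4  'bbcbccbaacccaabbccbb'
  #11 SA[11]=18  'bbccbb'
  #12 SA[12]=5  'bcbccbaacccaabbccbb'
  #13 SA[13]=7  'bccbaacccaabbccbb'
  #14 SA[14]=19  'bccbb'
  #15 SA[15]=15  'caabbccbb'
  #16 SA[16]=0  'cababbcbccbaacccaabbccbb'
  #17 SA[17]=9  'cbaacccaabbccbb'
  #18 SA[18]=21  'cbb'
  #19 SA[19]=6  'cbccbaacccaabbccbb'
  #20 SA[20]=14  'ccaabbccbb'
  #21 SA[21]=8  'ccbaacccaabbccbb'
  #22 SA[22]=20  'ccbb'
  #23 SA[23]=13  'cccaabbccbb'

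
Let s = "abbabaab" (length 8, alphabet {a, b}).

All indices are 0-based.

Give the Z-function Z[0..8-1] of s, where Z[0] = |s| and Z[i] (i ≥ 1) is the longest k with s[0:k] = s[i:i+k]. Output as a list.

[8, 0, 0, 2, 0, 1, 2, 0]

Z[0]=8
i=1: fresh scan; Z[1]=0
i=2: fresh scan; Z[2]=0
i=3: fresh scan; Z[3]=2 extend→box=[3,5)
i=4: min(r-i=1, Z[1]=0)=0; Z[4]=0
i=5: fresh scan; Z[5]=1 extend→box=[5,6)
i=6: fresh scan; Z[6]=2 extend→box=[6,8)
i=7: min(r-i=1, Z[1]=0)=0; Z[7]=0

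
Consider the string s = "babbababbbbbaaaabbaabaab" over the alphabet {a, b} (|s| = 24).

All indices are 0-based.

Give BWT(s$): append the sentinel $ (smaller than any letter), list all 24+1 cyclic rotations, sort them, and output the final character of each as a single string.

rank  rotation                   last
    0  $babbababbbbbaaaabbaabaab  b
    1  aaaabbaabaab$babbababbbbb  b
    2  aaabbaabaab$babbababbbbba  a
    3  aab$babbababbbbbaaaabbaab  b
    4  aabaab$babbababbbbbaaaabb  b
    5  aabbaabaab$babbababbbbbaa  a
    6  ab$babbababbbbbaaaabbaaba  a
    7  abaab$babbababbbbbaaaabba  a
    8  ababbbbbaaaabbaabaab$babb  b
    9  abbaabaab$babbababbbbbaaa  a
   10  abbababbbbbaaaabbaabaab$b  b
   11  abbbbbaaaabbaabaab$babbab  b
   12  b$babbababbbbbaaaabbaabaa  a
   13  baaaabbaabaab$babbababbbb  b
   14  baab$babbababbbbbaaaabbaa  a
   15  baabaab$babbababbbbbaaaab  b
   16  bababbbbbaaaabbaabaab$bab  b
   17  babbababbbbbaaaabbaabaab$  $
   18  babbbbbaaaabbaabaab$babba  a
   19  bbaaaabbaabaab$babbababbb  b
   20  bbaabaab$babbababbbbbaaaa  a
   21  bbababbbbbaaaabbaabaab$ba  a
   22  bbbaaaabbaabaab$babbababb  b
   23  bbbbaaaabbaabaab$babbabab  b
   24  bbbbbaaaabbaabaab$babbaba  a

bbabbaaababbababb$abaabba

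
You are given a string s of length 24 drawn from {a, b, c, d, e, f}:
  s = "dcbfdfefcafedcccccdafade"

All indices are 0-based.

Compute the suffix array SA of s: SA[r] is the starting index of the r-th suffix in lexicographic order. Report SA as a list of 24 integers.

rank→(start, suffix):
  0 → (21, 'ade')
  1 → (19, 'afade')
  2 → (9, 'afedcccccdafade')
  3 → (2, 'bfdfefcafedcccccdafade')
  4 → (8, 'cafedcccccdafade')
  5 → (1, 'cbfdfefcafedcccccdafade')
  6 → (13, 'cccccdafade')
  7 → (14, 'ccccdafade')
  8 → (15, 'cccdafade')
  9 → (16, 'ccdafade')
  10 → (17, 'cdafade')
  11 → (18, 'dafade')
  12 → (0, 'dcbfdfefcafedcccccdafade')
  13 → (12, 'dcccccdafade')
  14 → (22, 'de')
  15 → (4, 'dfefcafedcccccdafade')
  16 → (23, 'e')
  17 → (11, 'edcccccdafade')
  18 → (6, 'efcafedcccccdafade')
  19 → (20, 'fade')
  20 → (7, 'fcafedcccccdafade')
  21 → (3, 'fdfefcafedcccccdafade')
  22 → (10, 'fedcccccdafade')
  23 → (5, 'fefcafedcccccdafade')

[21, 19, 9, 2, 8, 1, 13, 14, 15, 16, 17, 18, 0, 12, 22, 4, 23, 11, 6, 20, 7, 3, 10, 5]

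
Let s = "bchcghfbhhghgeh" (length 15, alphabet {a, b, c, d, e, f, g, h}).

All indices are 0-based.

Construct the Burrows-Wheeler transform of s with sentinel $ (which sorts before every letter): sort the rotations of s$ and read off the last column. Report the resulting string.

rank  rotation          last
    0  $bchcghfbhhghgeh  h
    1  bchcghfbhhghgeh$  $
    2  bhhghgeh$bchcghf  f
    3  cghfbhhghgeh$bch  h
    4  chcghfbhhghgeh$b  b
    5  eh$bchcghfbhhghg  g
    6  fbhhghgeh$bchcgh  h
    7  geh$bchcghfbhhgh  h
    8  ghfbhhghgeh$bchc  c
    9  ghgeh$bchcghfbhh  h
   10  h$bchcghfbhhghge  e
   11  hcghfbhhghgeh$bc  c
   12  hfbhhghgeh$bchcg  g
   13  hgeh$bchcghfbhhg  g
   14  hghgeh$bchcghfbh  h
   15  hhghgeh$bchcghfb  b

h$fhbghhchecgghb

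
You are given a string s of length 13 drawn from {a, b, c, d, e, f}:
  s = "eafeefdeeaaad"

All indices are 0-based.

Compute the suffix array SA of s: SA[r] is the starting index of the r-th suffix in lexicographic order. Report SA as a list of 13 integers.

rank→(start, suffix):
  0 → (9, 'aaad')
  1 → (10, 'aad')
  2 → (11, 'ad')
  3 → (1, 'afeefdeeaaad')
  4 → (12, 'd')
  5 → (6, 'deeaaad')
  6 → (8, 'eaaad')
  7 → (0, 'eafeefdeeaaad')
  8 → (7, 'eeaaad')
  9 → (3, 'eefdeeaaad')
  10 → (4, 'efdeeaaad')
  11 → (5, 'fdeeaaad')
  12 → (2, 'feefdeeaaad')

[9, 10, 11, 1, 12, 6, 8, 0, 7, 3, 4, 5, 2]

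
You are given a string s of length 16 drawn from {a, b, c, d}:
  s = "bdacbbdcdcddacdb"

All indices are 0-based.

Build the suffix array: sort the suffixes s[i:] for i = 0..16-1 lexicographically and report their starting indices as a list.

[2, 12, 15, 4, 0, 5, 3, 13, 7, 9, 1, 11, 14, 6, 8, 10]

sorted suffixes:
  #0 SA[0]=2  'acbbdcdcddacdb'
  #1 SA[1]=12  'acdb'
  #2 SA[2]=15  'b'
  #3 SA[3]=4  'bbdcdcddacdb'
  #4 SA[4]=0  'bdacbbdcdcddacdb'
  #5 SA[5]=5  'bdcdcddacdb'
  #6 SA[6]=3  'cbbdcdcddacdb'
  #7 SA[7]=13  'cdb'
  #8 SA[8]=7  'cdcddacdb'
  #9 SA[9]=9  'cddacdb'
  #10 SA[10]=1  'dacbbdcdcddacdb'
  #11 SA[11]=11  'dacdb'
  #12 SA[12]=14  'db'
  #13 SA[13]=6  'dcdcddacdb'
  #14 SA[14]=8  'dcddacdb'
  #15 SA[15]=10  'ddacdb'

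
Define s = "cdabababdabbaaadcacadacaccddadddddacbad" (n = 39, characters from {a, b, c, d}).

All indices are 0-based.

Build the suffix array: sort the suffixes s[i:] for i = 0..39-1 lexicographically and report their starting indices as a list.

sorted suffixes:
  #0 SA[0]=12  'aaadcacadacaccddadddddacbad'
  #1 SA[1]=13  'aadcacadacaccddadddddacbad'
  #2 SA[2]=2  'abababdabbaaadcacadacaccddadddddacbad'
  #3 SA[3]=4  'ababdabbaaadcacadacaccddadddddacbad'
  #4 SA[4]=9  'abbaaadcacadacaccddadddddacbad'
  #5 SA[5]=6  'abdabbaaadcacadacaccddadddddacbad'
  #6 SA[6]=21  'acaccddadddddacbad'
  #7 SA[7]=17  'acadacaccddadddddacbad'
  #8 SA[8]=34  'acbad'
  #9 SA[9]=23  'accddadddddacbad'
  #10 SA[10]=37  'ad'
  #11 SA[11]=19  'adacaccddadddddacbad'
  #12 SA[12]=14  'adcacadacaccddadddddacbad'
  #13 SA[13]=28  'adddddacbad'
  #14 SA[14]=11  'baaadcacadacaccddadddddacbad'
  #15 SA[15]=3  'bababdabbaaadcacadacaccddadddddacbad'
  #16 SA[16]=5  'babdabbaaadcacadacaccddadddddacbad'
  #17 SA[17]=36  'bad'
  #18 SA[18]=10  'bbaaadcacadacaccddadddddacbad'
  #19 SA[19]=7  'bdabbaaadcacadacaccddadddddacbad'
  #20 SA[20]=16  'cacadacaccddadddddacbad'
  #21 SA[21]=22  'caccddadddddacbad'
  #22 SA[22]=18  'cadacaccddadddddacbad'
  #23 SA[23]=35  'cbad'
  #24 SA[24]=24  'ccddadddddacbad'
  #25 SA[25]=0  'cdabababdabbaaadcacadacaccddadddddacbad'
  #26 SA[26]=25  'cddadddddacbad'
  #27 SA[27]=38  'd'
  #28 SA[28]=1  'dabababdabbaaadcacadacaccddadddddacbad'
  #29 SA[29]=8  'dabbaaadcacadacaccddadddddacbad'
  #30 SA[30]=20  'dacaccddadddddacbad'
  #31 SA[31]=33  'dacbad'
  #32 SA[32]=27  'dadddddacbad'
  #33 SA[33]=15  'dcacadacaccddadddddacbad'
  #34 SA[34]=32  'ddacbad'
  #35 SA[35]=26  'ddadddddacbad'
  #36 SA[36]=31  'dddacbad'
  #37 SA[37]=30  'ddddacbad'
  #38 SA[38]=29  'dddddacbad'

[12, 13, 2, 4, 9, 6, 21, 17, 34, 23, 37, 19, 14, 28, 11, 3, 5, 36, 10, 7, 16, 22, 18, 35, 24, 0, 25, 38, 1, 8, 20, 33, 27, 15, 32, 26, 31, 30, 29]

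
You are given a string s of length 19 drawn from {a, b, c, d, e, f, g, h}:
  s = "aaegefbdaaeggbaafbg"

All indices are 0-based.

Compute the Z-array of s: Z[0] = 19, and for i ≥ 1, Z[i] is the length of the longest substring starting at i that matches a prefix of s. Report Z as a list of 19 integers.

[19, 1, 0, 0, 0, 0, 0, 0, 4, 1, 0, 0, 0, 0, 2, 1, 0, 0, 0]

Z[0]=19
i=1: i≥r, start 0; Z[1]=1 extend→box=[1,2)
i=2: i≥r, start 0; Z[2]=0
i=3: i≥r, start 0; Z[3]=0
i=4: i≥r, start 0; Z[4]=0
i=5: i≥r, start 0; Z[5]=0
i=6: i≥r, start 0; Z[6]=0
i=7: i≥r, start 0; Z[7]=0
i=8: i≥r, start 0; Z[8]=4 extend→box=[8,12)
i=9: min(r-i=3, Z[1]=1)=1; Z[9]=1
i=10: min(r-i=2, Z[2]=0)=0; Z[10]=0
i=11: min(r-i=1, Z[3]=0)=0; Z[11]=0
i=12: i≥r, start 0; Z[12]=0
i=13: i≥r, start 0; Z[13]=0
i=14: i≥r, start 0; Z[14]=2 extend→box=[14,16)
i=15: min(r-i=1, Z[1]=1)=1; Z[15]=1
i=16: i≥r, start 0; Z[16]=0
i=17: i≥r, start 0; Z[17]=0
i=18: i≥r, start 0; Z[18]=0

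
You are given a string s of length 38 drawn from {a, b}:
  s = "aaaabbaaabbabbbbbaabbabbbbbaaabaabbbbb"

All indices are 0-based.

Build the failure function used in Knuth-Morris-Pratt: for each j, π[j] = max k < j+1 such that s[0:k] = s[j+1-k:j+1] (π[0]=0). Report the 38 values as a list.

π[0] = 0
j=1 s[j]='a': π[1]=1 (border 'a')
j=2 s[j]='a': π[2]=2 (border 'aa')
j=3 s[j]='a': π[3]=3 (border 'aaa')
j=4 s[j]='b': k: 3→2→1→0; π[4]=0 (border '')
j=5 s[j]='b': π[5]=0 (border '')
j=6 s[j]='a': π[6]=1 (border 'a')
j=7 s[j]='a': π[7]=2 (border 'aa')
j=8 s[j]='a': π[8]=3 (border 'aaa')
j=9 s[j]='b': k: 3→2→1→0; π[9]=0 (border '')
j=10 s[j]='b': π[10]=0 (border '')
j=11 s[j]='a': π[11]=1 (border 'a')
j=12 s[j]='b': k: 1→0; π[12]=0 (border '')
j=13 s[j]='b': π[13]=0 (border '')
j=14 s[j]='b': π[14]=0 (border '')
j=15 s[j]='b': π[15]=0 (border '')
j=16 s[j]='b': π[16]=0 (border '')
j=17 s[j]='a': π[17]=1 (border 'a')
j=18 s[j]='a': π[18]=2 (border 'aa')
j=19 s[j]='b': k: 2→1→0; π[19]=0 (border '')
j=20 s[j]='b': π[20]=0 (border '')
j=21 s[j]='a': π[21]=1 (border 'a')
j=22 s[j]='b': k: 1→0; π[22]=0 (border '')
j=23 s[j]='b': π[23]=0 (border '')
j=24 s[j]='b': π[24]=0 (border '')
j=25 s[j]='b': π[25]=0 (border '')
j=26 s[j]='b': π[26]=0 (border '')
j=27 s[j]='a': π[27]=1 (border 'a')
j=28 s[j]='a': π[28]=2 (border 'aa')
j=29 s[j]='a': π[29]=3 (border 'aaa')
j=30 s[j]='b': k: 3→2→1→0; π[30]=0 (border '')
j=31 s[j]='a': π[31]=1 (border 'a')
j=32 s[j]='a': π[32]=2 (border 'aa')
j=33 s[j]='b': k: 2→1→0; π[33]=0 (border '')
j=34 s[j]='b': π[34]=0 (border '')
j=35 s[j]='b': π[35]=0 (border '')
j=36 s[j]='b': π[36]=0 (border '')
j=37 s[j]='b': π[37]=0 (border '')

[0, 1, 2, 3, 0, 0, 1, 2, 3, 0, 0, 1, 0, 0, 0, 0, 0, 1, 2, 0, 0, 1, 0, 0, 0, 0, 0, 1, 2, 3, 0, 1, 2, 0, 0, 0, 0, 0]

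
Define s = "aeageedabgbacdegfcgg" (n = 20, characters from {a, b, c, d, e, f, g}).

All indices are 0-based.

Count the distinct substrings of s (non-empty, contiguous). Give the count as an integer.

197

rank→(start, suffix):
  0 → (7, 'abgbacdegfcgg')
  1 → (11, 'acdegfcgg')
  2 → (0, 'aeageedabgbacdegfcgg')
  3 → (2, 'ageedabgbacdegfcgg')
  4 → (10, 'bacdegfcgg')
  5 → (8, 'bgbacdegfcgg')
  6 → (12, 'cdegfcgg')
  7 → (17, 'cgg')
  8 → (6, 'dabgbacdegfcgg')
  9 → (13, 'degfcgg')
  10 → (1, 'eageedabgbacdegfcgg')
  11 → (5, 'edabgbacdegfcgg')
  12 → (4, 'eedabgbacdegfcgg')
  13 → (14, 'egfcgg')
  14 → (16, 'fcgg')
  15 → (19, 'g')
  16 → (9, 'gbacdegfcgg')
  17 → (3, 'geedabgbacdegfcgg')
  18 → (15, 'gfcgg')
  19 → (18, 'gg')

SA = [7, 11, 0, 2, 10, 8, 12, 17, 6, 13, 1, 5, 4, 14, 16, 19, 9, 3, 15, 18]
[i] adj suffixes → lcp
  [1] 7/11 → 1 ('a')
  [2] 11/0 → 1 ('a')
  [3] 0/2 → 1 ('a')
  [4] 2/10 → 0 ('')
  [5] 10/8 → 1 ('b')
  [6] 8/12 → 0 ('')
  [7] 12/17 → 1 ('c')
  [8] 17/6 → 0 ('')
  [9] 6/13 → 1 ('d')
  [10] 13/1 → 0 ('')
  [11] 1/5 → 1 ('e')
  [12] 5/4 → 1 ('e')
  [13] 4/14 → 1 ('e')
  [14] 14/16 → 0 ('')
  [15] 16/19 → 0 ('')
  [16] 19/9 → 1 ('g')
  [17] 9/3 → 1 ('g')
  [18] 3/15 → 1 ('g')
  [19] 15/18 → 1 ('g')

n(n+1)/2 = 20·21/2 = 210
Σ LCP = 0 + 1 + 1 + 1 + 0 + 1 + 0 + 1 + 0 + 1 + 0 + 1 + 1 + 1 + 0 + 0 + 1 + 1 + 1 + 1 = 13
distinct = 210 − 13 = 197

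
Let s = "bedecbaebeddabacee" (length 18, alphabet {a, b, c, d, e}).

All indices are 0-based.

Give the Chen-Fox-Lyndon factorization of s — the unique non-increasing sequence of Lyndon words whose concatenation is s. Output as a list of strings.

["bedec", "b", "aebedd", "abacee"]

emit factor 1: 'bedec' (i=0, period=5)
emit factor 2: 'b' (i=5, period=1)
emit factor 3: 'aebedd' (i=6, period=6)
emit factor 4: 'abacee' (i=12, period=6)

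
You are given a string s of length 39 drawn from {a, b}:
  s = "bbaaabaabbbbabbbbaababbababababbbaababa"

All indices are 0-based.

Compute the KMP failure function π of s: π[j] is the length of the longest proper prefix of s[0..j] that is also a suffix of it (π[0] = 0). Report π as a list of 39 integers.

[0, 1, 0, 0, 0, 1, 0, 0, 1, 2, 2, 2, 3, 1, 2, 2, 2, 3, 4, 1, 0, 1, 2, 3, 1, 0, 1, 0, 1, 0, 1, 2, 2, 3, 4, 1, 0, 1, 0]

π[0] = 0
j=1 s[j]='b': π[1]=1 (border 'b')
j=2 s[j]='a': k: 1→0; π[2]=0 (border '')
j=3 s[j]='a': π[3]=0 (border '')
j=4 s[j]='a': π[4]=0 (border '')
j=5 s[j]='b': π[5]=1 (border 'b')
j=6 s[j]='a': k: 1→0; π[6]=0 (border '')
j=7 s[j]='a': π[7]=0 (border '')
j=8 s[j]='b': π[8]=1 (border 'b')
j=9 s[j]='b': π[9]=2 (border 'bb')
j=10 s[j]='b': k: 2→1; π[10]=2 (border 'bb')
j=11 s[j]='b': k: 2→1; π[11]=2 (border 'bb')
j=12 s[j]='a': π[12]=3 (border 'bba')
j=13 s[j]='b': k: 3→0; π[13]=1 (border 'b')
j=14 s[j]='b': π[14]=2 (border 'bb')
j=15 s[j]='b': k: 2→1; π[15]=2 (border 'bb')
j=16 s[j]='b': k: 2→1; π[16]=2 (border 'bb')
j=17 s[j]='a': π[17]=3 (border 'bba')
j=18 s[j]='a': π[18]=4 (border 'bbaa')
j=19 s[j]='b': k: 4→0; π[19]=1 (border 'b')
j=20 s[j]='a': k: 1→0; π[20]=0 (border '')
j=21 s[j]='b': π[21]=1 (border 'b')
j=22 s[j]='b': π[22]=2 (border 'bb')
j=23 s[j]='a': π[23]=3 (border 'bba')
j=24 s[j]='b': k: 3→0; π[24]=1 (border 'b')
j=25 s[j]='a': k: 1→0; π[25]=0 (border '')
j=26 s[j]='b': π[26]=1 (border 'b')
j=27 s[j]='a': k: 1→0; π[27]=0 (border '')
j=28 s[j]='b': π[28]=1 (border 'b')
j=29 s[j]='a': k: 1→0; π[29]=0 (border '')
j=30 s[j]='b': π[30]=1 (border 'b')
j=31 s[j]='b': π[31]=2 (border 'bb')
j=32 s[j]='b': k: 2→1; π[32]=2 (border 'bb')
j=33 s[j]='a': π[33]=3 (border 'bba')
j=34 s[j]='a': π[34]=4 (border 'bbaa')
j=35 s[j]='b': k: 4→0; π[35]=1 (border 'b')
j=36 s[j]='a': k: 1→0; π[36]=0 (border '')
j=37 s[j]='b': π[37]=1 (border 'b')
j=38 s[j]='a': k: 1→0; π[38]=0 (border '')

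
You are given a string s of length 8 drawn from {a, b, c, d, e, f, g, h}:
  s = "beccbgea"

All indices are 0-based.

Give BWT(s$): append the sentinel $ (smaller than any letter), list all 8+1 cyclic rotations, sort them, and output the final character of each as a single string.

rank  rotation   last
    0  $beccbgea  a
    1  a$beccbge  e
    2  beccbgea$  $
    3  bgea$becc  c
    4  cbgea$bec  c
    5  ccbgea$be  e
    6  ea$beccbg  g
    7  eccbgea$b  b
    8  gea$beccb  b

ae$ccegbb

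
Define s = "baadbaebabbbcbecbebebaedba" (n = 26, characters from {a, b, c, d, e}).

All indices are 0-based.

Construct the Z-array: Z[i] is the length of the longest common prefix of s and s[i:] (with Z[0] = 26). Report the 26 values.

[26, 0, 0, 0, 2, 0, 0, 2, 0, 1, 1, 1, 0, 1, 0, 0, 1, 0, 1, 0, 2, 0, 0, 0, 2, 0]

Z[0]=26
i=1: i≥r, start 0; Z[1]=0
i=2: i≥r, start 0; Z[2]=0
i=3: i≥r, start 0; Z[3]=0
i=4: i≥r, start 0; Z[4]=2 grow→box=[4,6)
i=5: min(r-i=1, Z[1]=0)=0; Z[5]=0
i=6: i≥r, start 0; Z[6]=0
i=7: i≥r, start 0; Z[7]=2 grow→box=[7,9)
i=8: min(r-i=1, Z[1]=0)=0; Z[8]=0
i=9: i≥r, start 0; Z[9]=1 grow→box=[9,10)
i=10: i≥r, start 0; Z[10]=1 grow→box=[10,11)
i=11: i≥r, start 0; Z[11]=1 grow→box=[11,12)
i=12: i≥r, start 0; Z[12]=0
i=13: i≥r, start 0; Z[13]=1 grow→box=[13,14)
i=14: i≥r, start 0; Z[14]=0
i=15: i≥r, start 0; Z[15]=0
i=16: i≥r, start 0; Z[16]=1 grow→box=[16,17)
i=17: i≥r, start 0; Z[17]=0
i=18: i≥r, start 0; Z[18]=1 grow→box=[18,19)
i=19: i≥r, start 0; Z[19]=0
i=20: i≥r, start 0; Z[20]=2 grow→box=[20,22)
i=21: min(r-i=1, Z[1]=0)=0; Z[21]=0
i=22: i≥r, start 0; Z[22]=0
i=23: i≥r, start 0; Z[23]=0
i=24: i≥r, start 0; Z[24]=2 grow→box=[24,26)
i=25: min(r-i=1, Z[1]=0)=0; Z[25]=0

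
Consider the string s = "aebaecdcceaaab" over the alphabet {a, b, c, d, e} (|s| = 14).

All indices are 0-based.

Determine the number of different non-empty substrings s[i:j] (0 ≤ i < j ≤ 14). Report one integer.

94

rank | idx | suffix
   0 |  10 | aaab
   1 |  11 | aab
   2 |  12 | ab
   3 |   0 | aebaecdcceaaab
   4 |   3 | aecdcceaaab
   5 |  13 | b
   6 |   2 | baecdcceaaab
   7 |   7 | cceaaab
   8 |   5 | cdcceaaab
   9 |   8 | ceaaab
  10 |   6 | dcceaaab
  11 |   9 | eaaab
  12 |   1 | ebaecdcceaaab
  13 |   4 | ecdcceaaab

SA = [10, 11, 12, 0, 3, 13, 2, 7, 5, 8, 6, 9, 1, 4]
[i] adj suffixes → lcp
  [1] 10/11 → 2 ('aa')
  [2] 11/12 → 1 ('a')
  [3] 12/0 → 1 ('a')
  [4] 0/3 → 2 ('ae')
  [5] 3/13 → 0 ('')
  [6] 13/2 → 1 ('b')
  [7] 2/7 → 0 ('')
  [8] 7/5 → 1 ('c')
  [9] 5/8 → 1 ('c')
  [10] 8/6 → 0 ('')
  [11] 6/9 → 0 ('')
  [12] 9/1 → 1 ('e')
  [13] 1/4 → 1 ('e')

n(n+1)/2 = 14·15/2 = 105
Σ LCP = 0 + 2 + 1 + 1 + 2 + 0 + 1 + 0 + 1 + 1 + 0 + 0 + 1 + 1 = 11
distinct = 105 − 11 = 94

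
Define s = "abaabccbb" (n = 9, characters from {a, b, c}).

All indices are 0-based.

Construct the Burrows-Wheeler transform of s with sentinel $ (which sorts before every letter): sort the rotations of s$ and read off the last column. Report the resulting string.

rank  rotation    last
    0  $abaabccbb  b
    1  aabccbb$ab  b
    2  abaabccbb$  $
    3  abccbb$aba  a
    4  b$abaabccb  b
    5  baabccbb$a  a
    6  bb$abaabcc  c
    7  bccbb$abaa  a
    8  cbb$abaabc  c
    9  ccbb$abaab  b

bb$abacacb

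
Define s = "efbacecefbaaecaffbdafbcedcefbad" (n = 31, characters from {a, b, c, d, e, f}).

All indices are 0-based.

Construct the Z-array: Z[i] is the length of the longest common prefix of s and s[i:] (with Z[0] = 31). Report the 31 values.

[31, 0, 0, 0, 0, 1, 0, 4, 0, 0, 0, 0, 1, 0, 0, 0, 0, 0, 0, 0, 0, 0, 0, 1, 0, 0, 4, 0, 0, 0, 0]

Z[0]=31
i=1: fresh scan; Z[1]=0
i=2: fresh scan; Z[2]=0
i=3: fresh scan; Z[3]=0
i=4: fresh scan; Z[4]=0
i=5: fresh scan; Z[5]=1 scan→box=[5,6)
i=6: fresh scan; Z[6]=0
i=7: fresh scan; Z[7]=4 scan→box=[7,11)
i=8: min(r-i=3, Z[1]=0)=0; Z[8]=0
i=9: min(r-i=2, Z[2]=0)=0; Z[9]=0
i=10: min(r-i=1, Z[3]=0)=0; Z[10]=0
i=11: fresh scan; Z[11]=0
i=12: fresh scan; Z[12]=1 scan→box=[12,13)
i=13: fresh scan; Z[13]=0
i=14: fresh scan; Z[14]=0
i=15: fresh scan; Z[15]=0
i=16: fresh scan; Z[16]=0
i=17: fresh scan; Z[17]=0
i=18: fresh scan; Z[18]=0
i=19: fresh scan; Z[19]=0
i=20: fresh scan; Z[20]=0
i=21: fresh scan; Z[21]=0
i=22: fresh scan; Z[22]=0
i=23: fresh scan; Z[23]=1 scan→box=[23,24)
i=24: fresh scan; Z[24]=0
i=25: fresh scan; Z[25]=0
i=26: fresh scan; Z[26]=4 scan→box=[26,30)
i=27: min(r-i=3, Z[1]=0)=0; Z[27]=0
i=28: min(r-i=2, Z[2]=0)=0; Z[28]=0
i=29: min(r-i=1, Z[3]=0)=0; Z[29]=0
i=30: fresh scan; Z[30]=0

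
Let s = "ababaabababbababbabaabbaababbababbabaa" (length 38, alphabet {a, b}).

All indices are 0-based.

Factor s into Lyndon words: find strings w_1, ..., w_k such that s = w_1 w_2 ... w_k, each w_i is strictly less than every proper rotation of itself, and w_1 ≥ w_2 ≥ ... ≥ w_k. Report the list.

["ab", "ab", "aabababbababbabaabbaababbababbab", "a", "a"]

emit factor 1: 'ab' (i=0, period=2)
emit factor 2: 'ab' (i=2, period=2)
emit factor 3: 'aabababbababbabaabbaababbababbab' (i=4, period=32)
emit factor 4: 'a' (i=36, period=1)
emit factor 5: 'a' (i=37, period=1)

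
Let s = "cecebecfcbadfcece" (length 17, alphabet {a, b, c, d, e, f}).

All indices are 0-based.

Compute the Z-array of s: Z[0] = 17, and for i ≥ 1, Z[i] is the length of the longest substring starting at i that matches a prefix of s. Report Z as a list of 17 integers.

[17, 0, 2, 0, 0, 0, 1, 0, 1, 0, 0, 0, 0, 4, 0, 2, 0]

Z[0]=17
i=1: outside box; Z[1]=0
i=2: outside box; Z[2]=2 grow→box=[2,4)
i=3: min(r-i=1, Z[1]=0)=0; Z[3]=0
i=4: outside box; Z[4]=0
i=5: outside box; Z[5]=0
i=6: outside box; Z[6]=1 grow→box=[6,7)
i=7: outside box; Z[7]=0
i=8: outside box; Z[8]=1 grow→box=[8,9)
i=9: outside box; Z[9]=0
i=10: outside box; Z[10]=0
i=11: outside box; Z[11]=0
i=12: outside box; Z[12]=0
i=13: outside box; Z[13]=4 grow→box=[13,17)
i=14: min(r-i=3, Z[1]=0)=0; Z[14]=0
i=15: min(r-i=2, Z[2]=2)=2; Z[15]=2
i=16: min(r-i=1, Z[3]=0)=0; Z[16]=0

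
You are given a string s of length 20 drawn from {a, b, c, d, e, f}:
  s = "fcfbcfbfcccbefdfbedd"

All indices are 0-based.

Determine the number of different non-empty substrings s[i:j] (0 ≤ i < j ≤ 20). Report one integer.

rank→(start, suffix):
  0 → (3, 'bcfbfcccbefdfbedd')
  1 → (16, 'bedd')
  2 → (11, 'befdfbedd')
  3 → (6, 'bfcccbefdfbedd')
  4 → (10, 'cbefdfbedd')
  5 → (9, 'ccbefdfbedd')
  6 → (8, 'cccbefdfbedd')
  7 → (1, 'cfbcfbfcccbefdfbedd')
  8 → (4, 'cfbfcccbefdfbedd')
  9 → (19, 'd')
  10 → (18, 'dd')
  11 → (14, 'dfbedd')
  12 → (17, 'edd')
  13 → (12, 'efdfbedd')
  14 → (2, 'fbcfbfcccbefdfbedd')
  15 → (15, 'fbedd')
  16 → (5, 'fbfcccbefdfbedd')
  17 → (7, 'fcccbefdfbedd')
  18 → (0, 'fcfbcfbfcccbefdfbedd')
  19 → (13, 'fdfbedd')

SA = [3, 16, 11, 6, 10, 9, 8, 1, 4, 19, 18, 14, 17, 12, 2, 15, 5, 7, 0, 13]
rank  pair      lcp
   1  s[3:],s[16:]  1  'b'
   2  s[16:],s[11:]  2  'be'
   3  s[11:],s[6:]  1  'b'
   4  s[6:],s[10:]  0  ''
   5  s[10:],s[9:]  1  'c'
   6  s[9:],s[8:]  2  'cc'
   7  s[8:],s[1:]  1  'c'
   8  s[1:],s[4:]  3  'cfb'
   9  s[4:],s[19:]  0  ''
  10  s[19:],s[18:]  1  'd'
  11  s[18:],s[14:]  1  'd'
  12  s[14:],s[17:]  0  ''
  13  s[17:],s[12:]  1  'e'
  14  s[12:],s[2:]  0  ''
  15  s[2:],s[15:]  2  'fb'
  16  s[15:],s[5:]  2  'fb'
  17  s[5:],s[7:]  1  'f'
  18  s[7:],s[0:]  2  'fc'
  19  s[0:],s[13:]  1  'f'

n(n+1)/2 = 20·21/2 = 210
Σ LCP = 0 + 1 + 2 + 1 + 0 + 1 + 2 + 1 + 3 + 0 + 1 + 1 + 0 + 1 + 0 + 2 + 2 + 1 + 2 + 1 = 22
distinct = 210 − 22 = 188

188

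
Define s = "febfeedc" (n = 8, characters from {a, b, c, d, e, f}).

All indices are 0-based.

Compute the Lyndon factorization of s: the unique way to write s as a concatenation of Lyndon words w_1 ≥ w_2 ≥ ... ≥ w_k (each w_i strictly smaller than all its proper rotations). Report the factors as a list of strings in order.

emit factor 1: 'f' (i=0, period=1)
emit factor 2: 'e' (i=1, period=1)
emit factor 3: 'bfeedc' (i=2, period=6)

["f", "e", "bfeedc"]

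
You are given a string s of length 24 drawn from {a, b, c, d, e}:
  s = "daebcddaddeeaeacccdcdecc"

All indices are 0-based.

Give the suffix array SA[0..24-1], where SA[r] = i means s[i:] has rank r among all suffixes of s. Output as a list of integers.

[14, 7, 12, 1, 3, 23, 22, 15, 16, 17, 4, 19, 6, 0, 18, 5, 8, 20, 9, 13, 11, 2, 21, 10]

rank→(start, suffix):
  0 → (14, 'acccdcdecc')
  1 → (7, 'addeeaeacccdcdecc')
  2 → (12, 'aeacccdcdecc')
  3 → (1, 'aebcddaddeeaeacccdcdecc')
  4 → (3, 'bcddaddeeaeacccdcdecc')
  5 → (23, 'c')
  6 → (22, 'cc')
  7 → (15, 'cccdcdecc')
  8 → (16, 'ccdcdecc')
  9 → (17, 'cdcdecc')
  10 → (4, 'cddaddeeaeacccdcdecc')
  11 → (19, 'cdecc')
  12 → (6, 'daddeeaeacccdcdecc')
  13 → (0, 'daebcddaddeeaeacccdcdecc')
  14 → (18, 'dcdecc')
  15 → (5, 'ddaddeeaeacccdcdecc')
  16 → (8, 'ddeeaeacccdcdecc')
  17 → (20, 'decc')
  18 → (9, 'deeaeacccdcdecc')
  19 → (13, 'eacccdcdecc')
  20 → (11, 'eaeacccdcdecc')
  21 → (2, 'ebcddaddeeaeacccdcdecc')
  22 → (21, 'ecc')
  23 → (10, 'eeaeacccdcdecc')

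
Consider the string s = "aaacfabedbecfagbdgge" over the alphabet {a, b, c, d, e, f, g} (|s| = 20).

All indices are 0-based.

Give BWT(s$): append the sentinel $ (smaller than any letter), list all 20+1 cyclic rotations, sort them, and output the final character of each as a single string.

rank  rotation               last
    0  $aaacfabedbecfagbdgge  e
    1  aaacfabedbecfagbdgge$  $
    2  aacfabedbecfagbdgge$a  a
    3  abedbecfagbdgge$aaacf  f
    4  acfabedbecfagbdgge$aa  a
    5  agbdgge$aaacfabedbecf  f
    6  bdgge$aaacfabedbecfag  g
    7  becfagbdgge$aaacfabed  d
    8  bedbecfagbdgge$aaacfa  a
    9  cfabedbecfagbdgge$aaa  a
   10  cfagbdgge$aaacfabedbe  e
   11  dbecfagbdgge$aaacfabe  e
   12  dgge$aaacfabedbecfagb  b
   13  e$aaacfabedbecfagbdgg  g
   14  ecfagbdgge$aaacfabedb  b
   15  edbecfagbdgge$aaacfab  b
   16  fabedbecfagbdgge$aaac  c
   17  fagbdgge$aaacfabedbec  c
   18  gbdgge$aaacfabedbecfa  a
   19  ge$aaacfabedbecfagbdg  g
   20  gge$aaacfabedbecfagbd  d

e$afafgdaaeebgbbccagd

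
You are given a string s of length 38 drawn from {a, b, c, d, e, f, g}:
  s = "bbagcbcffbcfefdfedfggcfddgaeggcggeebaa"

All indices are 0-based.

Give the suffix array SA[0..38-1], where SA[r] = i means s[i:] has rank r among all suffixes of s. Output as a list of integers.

rank | idx | suffix
   0 |  37 | a
   1 |  36 | aa
   2 |  26 | aeggcggeebaa
   3 |   2 | agcbcffbcfefdfedfggcfddgaeggcggeebaa
   4 |  35 | baa
   5 |   1 | bagcbcffbcfefdfedfggcfddgaeggcggeebaa
   6 |   0 | bbagcbcffbcfefdfedfggcfddgaeggcggeebaa
   7 |   9 | bcfefdfedfggcfddgaeggcggeebaa
   8 |   5 | bcffbcfefdfedfggcfddgaeggcggeebaa
   9 |   4 | cbcffbcfefdfedfggcfddgaeggcggeebaa
  10 |  21 | cfddgaeggcggeebaa
  11 |  10 | cfefdfedfggcfddgaeggcggeebaa
  12 |   6 | cffbcfefdfedfggcfddgaeggcggeebaa
  13 |  30 | cggeebaa
  14 |  23 | ddgaeggcggeebaa
  15 |  14 | dfedfggcfddgaeggcggeebaa
  16 |  17 | dfggcfddgaeggcggeebaa
  17 |  24 | dgaeggcggeebaa
  18 |  34 | ebaa
  19 |  16 | edfggcfddgaeggcggeebaa
  20 |  33 | eebaa
  21 |  12 | efdfedfggcfddgaeggcggeebaa
  22 |  27 | eggcggeebaa
  23 |   8 | fbcfefdfedfggcfddgaeggcggeebaa
  24 |  22 | fddgaeggcggeebaa
  25 |  13 | fdfedfggcfddgaeggcggeebaa
  26 |  15 | fedfggcfddgaeggcggeebaa
  27 |  11 | fefdfedfggcfddgaeggcggeebaa
  28 |   7 | ffbcfefdfedfggcfddgaeggcggeebaa
  29 |  18 | fggcfddgaeggcggeebaa
  30 |  25 | gaeggcggeebaa
  31 |   3 | gcbcffbcfefdfedfggcfddgaeggcggeebaa
  32 |  20 | gcfddgaeggcggeebaa
  33 |  29 | gcggeebaa
  34 |  32 | geebaa
  35 |  19 | ggcfddgaeggcggeebaa
  36 |  28 | ggcggeebaa
  37 |  31 | ggeebaa

[37, 36, 26, 2, 35, 1, 0, 9, 5, 4, 21, 10, 6, 30, 23, 14, 17, 24, 34, 16, 33, 12, 27, 8, 22, 13, 15, 11, 7, 18, 25, 3, 20, 29, 32, 19, 28, 31]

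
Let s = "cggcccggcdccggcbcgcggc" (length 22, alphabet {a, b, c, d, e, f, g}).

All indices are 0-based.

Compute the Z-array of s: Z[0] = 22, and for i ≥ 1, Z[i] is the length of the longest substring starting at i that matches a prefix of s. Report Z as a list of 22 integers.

Z[0]=22
i=1: i≥r, start 0; Z[1]=0
i=2: i≥r, start 0; Z[2]=0
i=3: i≥r, start 0; Z[3]=1 grow→box=[3,4)
i=4: i≥r, start 0; Z[4]=1 grow→box=[4,5)
i=5: i≥r, start 0; Z[5]=4 grow→box=[5,9)
i=6: min(r-i=3, Z[1]=0)=0; Z[6]=0
i=7: min(r-i=2, Z[2]=0)=0; Z[7]=0
i=8: min(r-i=1, Z[3]=1)=1; Z[8]=1
i=9: i≥r, start 0; Z[9]=0
i=10: i≥r, start 0; Z[10]=1 grow→box=[10,11)
i=11: i≥r, start 0; Z[11]=4 grow→box=[11,15)
i=12: min(r-i=3, Z[1]=0)=0; Z[12]=0
i=13: min(r-i=2, Z[2]=0)=0; Z[13]=0
i=14: min(r-i=1, Z[3]=1)=1; Z[14]=1
i=15: i≥r, start 0; Z[15]=0
i=16: i≥r, start 0; Z[16]=2 grow→box=[16,18)
i=17: min(r-i=1, Z[1]=0)=0; Z[17]=0
i=18: i≥r, start 0; Z[18]=4 grow→box=[18,22)
i=19: min(r-i=3, Z[1]=0)=0; Z[19]=0
i=20: min(r-i=2, Z[2]=0)=0; Z[20]=0
i=21: min(r-i=1, Z[3]=1)=1; Z[21]=1

[22, 0, 0, 1, 1, 4, 0, 0, 1, 0, 1, 4, 0, 0, 1, 0, 2, 0, 4, 0, 0, 1]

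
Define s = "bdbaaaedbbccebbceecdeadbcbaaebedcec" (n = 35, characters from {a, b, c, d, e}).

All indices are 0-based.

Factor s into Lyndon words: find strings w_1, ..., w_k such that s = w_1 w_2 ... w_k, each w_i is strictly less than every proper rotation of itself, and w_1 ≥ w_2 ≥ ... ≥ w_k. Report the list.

["bd", "b", "aaaedbbccebbceecdeadbcbaaebedcec"]

emit factor 1: 'bd' (i=0, period=2)
emit factor 2: 'b' (i=2, period=1)
emit factor 3: 'aaaedbbccebbceecdeadbcbaaebedcec' (i=3, period=32)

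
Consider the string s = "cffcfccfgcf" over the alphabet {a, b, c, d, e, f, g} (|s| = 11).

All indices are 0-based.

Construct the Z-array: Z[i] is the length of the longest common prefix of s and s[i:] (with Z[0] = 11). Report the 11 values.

[11, 0, 0, 2, 0, 1, 2, 0, 0, 2, 0]

Z[0]=11
i=1: outside box; Z[1]=0
i=2: outside box; Z[2]=0
i=3: outside box; Z[3]=2 extend→box=[3,5)
i=4: min(r-i=1, Z[1]=0)=0; Z[4]=0
i=5: outside box; Z[5]=1 extend→box=[5,6)
i=6: outside box; Z[6]=2 extend→box=[6,8)
i=7: min(r-i=1, Z[1]=0)=0; Z[7]=0
i=8: outside box; Z[8]=0
i=9: outside box; Z[9]=2 extend→box=[9,11)
i=10: min(r-i=1, Z[1]=0)=0; Z[10]=0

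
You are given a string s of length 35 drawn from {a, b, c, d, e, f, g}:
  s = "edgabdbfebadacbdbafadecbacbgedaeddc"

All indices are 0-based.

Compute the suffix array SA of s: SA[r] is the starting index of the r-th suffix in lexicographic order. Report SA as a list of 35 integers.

sorted suffixes:
  #0 SA[0]=3  'abdbfebadacbdbafadecbacbgedaeddc'
  #1 SA[1]=12  'acbdbafadecbacbgedaeddc'
  #2 SA[2]=24  'acbgedaeddc'
  #3 SA[3]=10  'adacbdbafadecbacbgedaeddc'
  #4 SA[4]=19  'adecbacbgedaeddc'
  #5 SA[5]=30  'aeddc'
  #6 SA[6]=17  'afadecbacbgedaeddc'
  #7 SA[7]=23  'bacbgedaeddc'
  #8 SA[8]=9  'badacbdbafadecbacbgedaeddc'
  #9 SA[9]=16  'bafadecbacbgedaeddc'
  #10 SA[10]=14  'bdbafadecbacbgedaeddc'
  #11 SA[11]=4  'bdbfebadacbdbafadecbacbgedaeddc'
  #12 SA[12]=6  'bfebadacbdbafadecbacbgedaeddc'
  #13 SA[13]=26  'bgedaeddc'
  #14 SA[14]=34  'c'
  #15 SA[15]=22  'cbacbgedaeddc'
  #16 SA[16]=13  'cbdbafadecbacbgedaeddc'
  #17 SA[17]=25  'cbgedaeddc'
  #18 SA[18]=11  'dacbdbafadecbacbgedaeddc'
  #19 SA[19]=29  'daeddc'
  #20 SA[20]=15  'dbafadecbacbgedaeddc'
  #21 SA[21]=5  'dbfebadacbdbafadecbacbgedaeddc'
  #22 SA[22]=33  'dc'
  #23 SA[23]=32  'ddc'
  #24 SA[24]=20  'decbacbgedaeddc'
  #25 SA[25]=1  'dgabdbfebadacbdbafadecbacbgedaeddc'
  #26 SA[26]=8  'ebadacbdbafadecbacbgedaeddc'
  #27 SA[27]=21  'ecbacbgedaeddc'
  #28 SA[28]=28  'edaeddc'
  #29 SA[29]=31  'eddc'
  #30 SA[30]=0  'edgabdbfebadacbdbafadecbacbgedaeddc'
  #31 SA[31]=18  'fadecbacbgedaeddc'
  #32 SA[32]=7  'febadacbdbafadecbacbgedaeddc'
  #33 SA[33]=2  'gabdbfebadacbdbafadecbacbgedaeddc'
  #34 SA[34]=27  'gedaeddc'

[3, 12, 24, 10, 19, 30, 17, 23, 9, 16, 14, 4, 6, 26, 34, 22, 13, 25, 11, 29, 15, 5, 33, 32, 20, 1, 8, 21, 28, 31, 0, 18, 7, 2, 27]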